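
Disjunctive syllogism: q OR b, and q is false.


Disjunctive syllogism: from (P ∨ Q) and ¬P, infer Q.
One disjunct, 'q', is ruled out; the other must hold.

b


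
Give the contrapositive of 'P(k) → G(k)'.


The contrapositive of (P → Q) is (¬Q → ¬P); it is logically equivalent to the original.
Here P = 'P(k)' and Q = 'G(k)'.

If not (G(k)), then not (P(k)).


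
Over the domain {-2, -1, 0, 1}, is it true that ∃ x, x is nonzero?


Evaluate the predicate on each element: -2:T, -1:T, 0:F, 1:T.
Witness x = -2 satisfies the predicate.

T


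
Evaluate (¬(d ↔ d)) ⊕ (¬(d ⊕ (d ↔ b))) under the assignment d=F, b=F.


Substitute d=F, b=F:
d ↔ d = F ↔ F = T
¬(d ↔ d) = F
d ↔ b = F ↔ F = T
d ⊕ (d ↔ b) = F ⊕ T = T
¬(d ⊕ (d ↔ b)) = F
(¬(d ↔ d)) ⊕ (¬(d ⊕ (d ↔ b))) = F ⊕ F = F

F


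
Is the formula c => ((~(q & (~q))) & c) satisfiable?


Search for a satisfying assignment over {c, q}.
Try c=False, q=False: the formula evaluates to True.
A satisfying assignment exists.

Satisfiable.


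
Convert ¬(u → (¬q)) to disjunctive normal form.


Step 1: Rewrite implication then negate: ¬(¬u ∨ (¬q)) = u ∧ ¬(¬q).
Step 2: Eliminate any double negations (¬¬X = X).

u ∧ q


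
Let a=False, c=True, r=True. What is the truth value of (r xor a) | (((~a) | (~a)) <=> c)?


Substitute a=False, c=True, r=True:
r xor a = True xor False = True
~a = True
~a = True
(~a) | (~a) = True | True = True
((~a) | (~a)) <=> c = True <=> True = True
(r xor a) | (((~a) | (~a)) <=> c) = True | True = True

True


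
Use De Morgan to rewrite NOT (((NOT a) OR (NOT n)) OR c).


De Morgan: the negation of a disjunction is the conjunction of the negations.
Distribute NOT across OR, flipping it to AND, and negate each literal.

(a AND n) AND (NOT c)


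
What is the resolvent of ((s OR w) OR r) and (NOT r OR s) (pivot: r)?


The clauses contain complementary literals r and NOTr.
Resolution eliminates this pair and disjoins the remaining literals (merging duplicates).

(w OR s)


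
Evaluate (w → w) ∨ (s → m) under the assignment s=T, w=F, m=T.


Substitute s=T, w=F, m=T:
w → w = F → F = T
s → m = T → T = T
(w → w) ∨ (s → m) = T ∨ T = T

T


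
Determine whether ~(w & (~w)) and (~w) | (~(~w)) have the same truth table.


Compare truth tables:
w | φ | ψ
---------
False | True | True
True | True | True
The columns φ and ψ agree on every row.

Yes, they are logically equivalent.


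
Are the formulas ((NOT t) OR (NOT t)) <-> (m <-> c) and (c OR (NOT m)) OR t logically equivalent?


Compare truth tables:
c | m | t | φ | ψ
-----------------
F | F | F | T | T
T | F | F | F | T
F | T | F | F | F
T | T | F | T | T
F | F | T | F | T
T | F | T | T | T
F | T | T | T | T
T | T | T | F | T
They differ at row 2 (c=T, m=F, t=F): φ=F but ψ=T.

No, they are not logically equivalent.


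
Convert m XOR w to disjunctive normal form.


Step 1: m ⊕ w is true exactly when they disagree: (m ∧ ¬w) ∨ (¬m ∧ w).

(m AND (NOT w)) OR ((NOT m) AND w)


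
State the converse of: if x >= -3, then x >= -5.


The converse of (P → Q) is (Q → P). It is not in general equivalent to the original.
Here P = 'x >= -3' and Q = 'x >= -5'.

If x >= -5, then x >= -3.


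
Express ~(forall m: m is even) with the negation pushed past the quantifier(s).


¬(forall x: φ) = exists x: ¬φ, and ¬(exists x: φ) = forall x: ¬φ.
Apply to the universal statement.

exists m: ~(m is even)


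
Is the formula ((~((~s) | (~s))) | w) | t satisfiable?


Search for a satisfying assignment over {s, t, w}.
Try s=True, t=False, w=False: the formula evaluates to True.
A satisfying assignment exists.

Satisfiable.


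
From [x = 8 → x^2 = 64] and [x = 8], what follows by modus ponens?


Modus ponens: from (P → Q) and P, infer Q.
P = 'x = 8' is asserted, and P → Q holds, so Q follows.

x^2 = 64.


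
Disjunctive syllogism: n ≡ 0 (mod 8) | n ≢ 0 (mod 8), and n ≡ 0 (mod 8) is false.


Disjunctive syllogism: from (P ∨ Q) and ¬P, infer Q.
One disjunct, 'n ≡ 0 (mod 8)', is ruled out; the other must hold.

n ≢ 0 (mod 8)


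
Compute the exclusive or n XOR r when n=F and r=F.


Exclusive or is true when exactly one operand is true.
Substitute: n=F, r=F.
F XOR F evaluates to F.

F


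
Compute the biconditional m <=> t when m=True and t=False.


Biconditional is true when both operands have the same truth value.
Substitute: m=True, t=False.
True <=> False evaluates to False.

False


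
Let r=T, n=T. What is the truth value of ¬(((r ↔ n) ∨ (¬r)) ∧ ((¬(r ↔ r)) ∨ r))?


Substitute r=T, n=T:
r ↔ n = T ↔ T = T
¬r = F
(r ↔ n) ∨ (¬r) = T ∨ F = T
r ↔ r = T ↔ T = T
¬(r ↔ r) = F
(¬(r ↔ r)) ∨ r = F ∨ T = T
((r ↔ n) ∨ (¬r)) ∧ ((¬(r ↔ r)) ∨ r) = T ∧ T = T
¬(((r ↔ n) ∨ (¬r)) ∧ ((¬(r ↔ r)) ∨ r)) = F

F


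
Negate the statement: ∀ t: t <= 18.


¬(∀ x: φ) = ∃ x: ¬φ, and ¬(∃ x: φ) = ∀ x: ¬φ.
Apply to the universal statement.

∃ t: ¬(t <= 18)


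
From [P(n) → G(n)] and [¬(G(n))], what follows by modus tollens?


Modus tollens: from (P → Q) and ¬Q, infer ¬P.
Q = 'G(n)' is denied; since P → Q, P must also fail.

Not (P(n)).


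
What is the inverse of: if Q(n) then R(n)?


The inverse of (P → Q) is (¬P → ¬Q). It is equivalent to the converse, not to the original.
Here P = 'Q(n)' and Q = 'R(n)'.

If not (Q(n)), then not (R(n)).


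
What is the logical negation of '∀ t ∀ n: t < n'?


Negation flips each quantifier (∀↔∃) and negates the inner predicate.
¬(∀ t ∀ n: φ) = ∃ t ∃ n: ¬φ.

∃ t ∃ n: ¬(t < n)


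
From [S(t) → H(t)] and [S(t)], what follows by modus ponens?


Modus ponens: from (P → Q) and P, infer Q.
P = 'S(t)' is asserted, and P → Q holds, so Q follows.

H(t).


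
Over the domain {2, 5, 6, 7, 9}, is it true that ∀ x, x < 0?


Evaluate the predicate on each element: 2:F, 5:F, 6:F, 7:F, 9:F.
Counterexample x = 2 fails the predicate.

F


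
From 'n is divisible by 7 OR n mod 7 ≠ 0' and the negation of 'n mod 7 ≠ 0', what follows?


Disjunctive syllogism: from (P ∨ Q) and ¬P, infer Q.
One disjunct, 'n mod 7 ≠ 0', is ruled out; the other must hold.

n is divisible by 7


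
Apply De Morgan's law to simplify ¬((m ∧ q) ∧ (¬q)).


De Morgan: the negation of a conjunction is the disjunction of the negations.
Distribute ¬ across ∧, flipping it to ∨, and negate each literal.

((¬m) ∨ (¬q)) ∨ q


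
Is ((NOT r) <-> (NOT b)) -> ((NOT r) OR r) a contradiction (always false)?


Truth table over {b, r}:
b | r | φ
---------
F | F | T
T | F | T
F | T | T
T | T | T
Satisfying assignment at row 1: b=F, r=F gives T.

No, it is not a contradiction.


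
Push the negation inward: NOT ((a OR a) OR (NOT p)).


De Morgan: the negation of a disjunction is the conjunction of the negations.
Distribute NOT across OR, flipping it to AND, and negate each literal.

((NOT a) AND (NOT a)) AND p


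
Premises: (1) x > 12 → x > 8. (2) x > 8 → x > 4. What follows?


Hypothetical syllogism: from (P → Q) and (Q → R), infer (P → R).
Chain the two implications through the shared middle term 'x > 8'.

x > 12 → x > 4


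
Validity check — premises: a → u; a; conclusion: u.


This matches the form of modus ponens: the conclusion follows in every model of the premises.

Valid.


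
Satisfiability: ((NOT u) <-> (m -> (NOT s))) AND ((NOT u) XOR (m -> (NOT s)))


Check all 8 assignments over {m, s, u}:
m | s | u | φ
-------------
F | F | F | F
T | F | F | F
F | T | F | F
T | T | F | F
F | F | T | F
T | F | T | F
F | T | T | F
T | T | T | F
No assignment makes the formula true.

Unsatisfiable.


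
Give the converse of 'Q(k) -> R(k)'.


The converse of (P → Q) is (Q → P). It is not in general equivalent to the original.
Here P = 'Q(k)' and Q = 'R(k)'.

If R(k), then Q(k).


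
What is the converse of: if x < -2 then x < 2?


The converse of (P → Q) is (Q → P). It is not in general equivalent to the original.
Here P = 'x < -2' and Q = 'x < 2'.

If x < 2, then x < -2.


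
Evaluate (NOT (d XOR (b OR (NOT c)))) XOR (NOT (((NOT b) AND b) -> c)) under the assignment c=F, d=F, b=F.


Substitute c=F, d=F, b=F:
NOT c = T
b OR (NOT c) = F OR T = T
d XOR (b OR (NOT c)) = F XOR T = T
NOT (d XOR (b OR (NOT c))) = F
NOT b = T
(NOT b) AND b = T AND F = F
((NOT b) AND b) -> c = F -> F = T
NOT (((NOT b) AND b) -> c) = F
(NOT (d XOR (b OR (NOT c)))) XOR (NOT (((NOT b) AND b) -> c)) = F XOR F = F

F


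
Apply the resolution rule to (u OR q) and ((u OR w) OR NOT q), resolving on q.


The clauses contain complementary literals q and NOTq.
Resolution eliminates this pair and disjoins the remaining literals (merging duplicates).

(u OR w)


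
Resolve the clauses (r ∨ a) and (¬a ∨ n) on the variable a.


The clauses contain complementary literals a and ¬a.
Resolution eliminates this pair and disjoins the remaining literals (merging duplicates).

(r ∨ n)


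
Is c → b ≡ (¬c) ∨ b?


Compare truth tables:
b | c | φ | ψ
-------------
F | F | T | T
T | F | T | T
F | T | F | F
T | T | T | T
The columns φ and ψ agree on every row.

Yes, they are logically equivalent.


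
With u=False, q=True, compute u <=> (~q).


Substitute u=False, q=True:
~q = False
u <=> (~q) = False <=> False = True

True


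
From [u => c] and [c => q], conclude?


Hypothetical syllogism: from (P → Q) and (Q → R), infer (P → R).
Chain the two implications through the shared middle term 'c'.

u => q


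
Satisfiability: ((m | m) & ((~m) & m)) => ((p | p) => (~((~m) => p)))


Search for a satisfying assignment over {m, p}.
Try m=False, p=False: the formula evaluates to True.
A satisfying assignment exists.

Satisfiable.


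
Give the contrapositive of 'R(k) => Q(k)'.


The contrapositive of (P → Q) is (¬Q → ¬P); it is logically equivalent to the original.
Here P = 'R(k)' and Q = 'Q(k)'.

If not (Q(k)), then not (R(k)).


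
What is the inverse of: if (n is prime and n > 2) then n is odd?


The inverse of (P → Q) is (¬P → ¬Q). It is equivalent to the converse, not to the original.
Here P = '(n is prime and n > 2)' and Q = 'n is odd'.

If not ((n is prime and n > 2)), then not (n is odd).


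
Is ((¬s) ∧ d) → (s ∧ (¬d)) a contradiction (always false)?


Truth table over {d, s}:
d | s | φ
---------
F | F | T
T | F | F
F | T | T
T | T | T
Satisfying assignment at row 1: d=F, s=F gives T.

No, it is not a contradiction.


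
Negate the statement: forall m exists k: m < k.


Negation flips each quantifier (∀↔∃) and negates the inner predicate.
¬(forall m exists k: φ) = exists m forall k: ¬φ.

exists m forall k: ~(m < k)


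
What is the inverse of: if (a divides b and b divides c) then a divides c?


The inverse of (P → Q) is (¬P → ¬Q). It is equivalent to the converse, not to the original.
Here P = '(a divides b and b divides c)' and Q = 'a divides c'.

If not ((a divides b and b divides c)), then not (a divides c).


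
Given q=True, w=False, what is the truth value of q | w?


Disjunction is false only when both operands are false.
Substitute: q=True, w=False.
True | False evaluates to True.

True


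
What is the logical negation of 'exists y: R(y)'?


¬(forall x: φ) = exists x: ¬φ, and ¬(exists x: φ) = forall x: ¬φ.
Apply to the existential statement.

forall y: ~(R(y))


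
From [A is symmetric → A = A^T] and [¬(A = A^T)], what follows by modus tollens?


Modus tollens: from (P → Q) and ¬Q, infer ¬P.
Q = 'A = A^T' is denied; since P → Q, P must also fail.

Not (A is symmetric).


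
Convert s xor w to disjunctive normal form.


Step 1: s ⊕ w is true exactly when they disagree: (s ∧ ¬w) ∨ (¬s ∧ w).

(s & (~w)) | ((~s) & w)


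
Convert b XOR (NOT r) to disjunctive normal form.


Step 1: b ⊕ (¬r) is true exactly when they disagree: (b ∧ ¬(¬r)) ∨ (¬b ∧ (¬r)).
Step 2: Eliminate any double negations (¬¬X = X).

(b AND r) OR ((NOT b) AND (NOT r))


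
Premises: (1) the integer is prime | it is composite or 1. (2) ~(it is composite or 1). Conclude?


Disjunctive syllogism: from (P ∨ Q) and ¬P, infer Q.
One disjunct, 'it is composite or 1', is ruled out; the other must hold.

the integer is prime


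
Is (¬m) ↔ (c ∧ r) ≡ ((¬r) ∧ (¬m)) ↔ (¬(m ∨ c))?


Compare truth tables:
c | m | r | φ | ψ
-----------------
F | F | F | F | T
T | F | F | F | F
F | T | F | T | T
T | T | F | T | T
F | F | T | F | F
T | F | T | T | T
F | T | T | T | T
T | T | T | F | T
They differ at row 1 (c=F, m=F, r=F): φ=F but ψ=T.

No, they are not logically equivalent.


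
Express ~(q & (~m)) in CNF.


Step 1: Apply De Morgan: ¬(q ∧ (¬m)) = ¬q ∨ ¬(¬m).
Step 2: Eliminate any double negations (¬¬X = X).

(~q) | m


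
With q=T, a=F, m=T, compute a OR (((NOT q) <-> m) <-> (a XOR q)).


Substitute q=T, a=F, m=T:
NOT q = F
(NOT q) <-> m = F <-> T = F
a XOR q = F XOR T = T
((NOT q) <-> m) <-> (a XOR q) = F <-> T = F
a OR (((NOT q) <-> m) <-> (a XOR q)) = F OR F = F

F


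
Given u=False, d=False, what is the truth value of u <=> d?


Biconditional is true when both operands have the same truth value.
Substitute: u=False, d=False.
False <=> False evaluates to True.

True


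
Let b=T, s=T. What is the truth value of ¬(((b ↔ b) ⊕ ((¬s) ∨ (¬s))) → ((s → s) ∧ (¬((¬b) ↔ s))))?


Substitute b=T, s=T:
… (earlier sub-steps elided)
¬s = F
(¬s) ∨ (¬s) = F ∨ F = F
(b ↔ b) ⊕ ((¬s) ∨ (¬s)) = T ⊕ F = T
s → s = T → T = T
¬b = F
(¬b) ↔ s = F ↔ T = F
¬((¬b) ↔ s) = T
(s → s) ∧ (¬((¬b) ↔ s)) = T ∧ T = T
((b ↔ b) ⊕ ((¬s) ∨ (¬s))) → ((s → s) ∧ (¬((¬b) ↔ s))) = T → T = T
¬(((b ↔ b) ⊕ ((¬s) ∨ (¬s))) → ((s → s) ∧ (¬((¬b) ↔ s)))) = F

F


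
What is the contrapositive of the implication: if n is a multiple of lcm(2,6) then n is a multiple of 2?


The contrapositive of (P → Q) is (¬Q → ¬P); it is logically equivalent to the original.
Here P = 'n is a multiple of lcm(2,6)' and Q = 'n is a multiple of 2'.

If not (n is a multiple of 2), then not (n is a multiple of lcm(2,6)).


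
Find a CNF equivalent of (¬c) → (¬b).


Step 1: Rewrite (¬c) → (¬b) as ¬(¬c) ∨ (¬b).
Step 2: Eliminate any double negations (¬¬X = X).

c ∨ (¬b)


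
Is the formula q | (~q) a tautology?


Build the truth table over {q}:
q | φ
-----
False | True
True | True
Every row evaluates to true.

Yes, it is a tautology.


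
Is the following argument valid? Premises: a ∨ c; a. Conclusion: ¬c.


This is affirming a disjunct (fallacy). There exist truth assignments where the premises are all true but the conclusion is false.

Invalid.


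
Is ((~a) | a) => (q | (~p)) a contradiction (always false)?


Truth table over {a, p, q}:
a | p | q | φ
-------------
False | False | False | True
True | False | False | True
False | True | False | False
True | True | False | False
False | False | True | True
True | False | True | True
False | True | True | True
True | True | True | True
Satisfying assignment at row 1: a=False, p=False, q=False gives True.

No, it is not a contradiction.


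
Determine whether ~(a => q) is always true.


Build the truth table over {a, q}:
a | q | φ
---------
False | False | False
True | False | True
False | True | False
True | True | False
Counterexample at row 1: with a=False, q=False, the formula is False.

No, it is not a tautology.


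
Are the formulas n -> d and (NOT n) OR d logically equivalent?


Compare truth tables:
d | n | φ | ψ
-------------
F | F | T | T
T | F | T | T
F | T | F | F
T | T | T | T
The columns φ and ψ agree on every row.

Yes, they are logically equivalent.


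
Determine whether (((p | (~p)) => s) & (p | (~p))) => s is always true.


Build the truth table over {p, s}:
p | s | φ
---------
False | False | True
True | False | True
False | True | True
True | True | True
Every row evaluates to true.

Yes, it is a tautology.


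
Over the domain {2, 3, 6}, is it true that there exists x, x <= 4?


Evaluate the predicate on each element: 2:T, 3:T, 6:F.
Witness x = 2 satisfies the predicate.

T


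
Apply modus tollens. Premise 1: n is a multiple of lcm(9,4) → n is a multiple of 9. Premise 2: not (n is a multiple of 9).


Modus tollens: from (P → Q) and ¬Q, infer ¬P.
Q = 'n is a multiple of 9' is denied; since P → Q, P must also fail.

Not (n is a multiple of lcm(9,4)).


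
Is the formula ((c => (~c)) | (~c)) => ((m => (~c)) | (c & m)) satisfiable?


Search for a satisfying assignment over {c, m}.
Try c=False, m=False: the formula evaluates to True.
A satisfying assignment exists.

Satisfiable.


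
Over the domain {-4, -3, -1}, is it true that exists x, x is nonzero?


Evaluate the predicate on each element: -4:True, -3:True, -1:True.
Witness x = -4 satisfies the predicate.

True


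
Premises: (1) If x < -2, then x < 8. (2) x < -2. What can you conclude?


Modus ponens: from (P → Q) and P, infer Q.
P = 'x < -2' is asserted, and P → Q holds, so Q follows.

x < 8.


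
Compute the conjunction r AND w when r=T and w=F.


Conjunction is true only when both operands are true.
Substitute: r=T, w=F.
T AND F evaluates to F.

F


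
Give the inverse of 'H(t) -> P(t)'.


The inverse of (P → Q) is (¬P → ¬Q). It is equivalent to the converse, not to the original.
Here P = 'H(t)' and Q = 'P(t)'.

If not (H(t)), then not (P(t)).


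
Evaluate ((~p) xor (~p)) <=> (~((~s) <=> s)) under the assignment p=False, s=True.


Substitute p=False, s=True:
~p = True
~p = True
(~p) xor (~p) = True xor True = False
~s = False
(~s) <=> s = False <=> True = False
~((~s) <=> s) = True
((~p) xor (~p)) <=> (~((~s) <=> s)) = False <=> True = False

False


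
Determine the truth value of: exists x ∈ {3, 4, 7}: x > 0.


Evaluate the predicate on each element: 3:True, 4:True, 7:True.
Witness x = 3 satisfies the predicate.

True


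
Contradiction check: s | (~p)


Truth table over {p, s}:
p | s | φ
---------
False | False | True
True | False | False
False | True | True
True | True | True
Satisfying assignment at row 1: p=False, s=False gives True.

No, it is not a contradiction.


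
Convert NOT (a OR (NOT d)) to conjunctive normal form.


Step 1: Apply De Morgan: ¬(a ∨ (¬d)) = ¬a ∧ ¬(¬d).
Step 2: Eliminate any double negations (¬¬X = X).

(NOT a) AND d


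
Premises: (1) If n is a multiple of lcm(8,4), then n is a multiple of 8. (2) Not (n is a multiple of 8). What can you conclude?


Modus tollens: from (P → Q) and ¬Q, infer ¬P.
Q = 'n is a multiple of 8' is denied; since P → Q, P must also fail.

Not (n is a multiple of lcm(8,4)).


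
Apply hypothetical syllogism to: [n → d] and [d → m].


Hypothetical syllogism: from (P → Q) and (Q → R), infer (P → R).
Chain the two implications through the shared middle term 'd'.

n → m


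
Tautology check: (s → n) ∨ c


Build the truth table over {c, n, s}:
c | n | s | φ
-------------
F | F | F | T
T | F | F | T
F | T | F | T
T | T | F | T
F | F | T | F
T | F | T | T
F | T | T | T
T | T | T | T
Counterexample at row 5: with c=F, n=F, s=T, the formula is F.

No, it is not a tautology.


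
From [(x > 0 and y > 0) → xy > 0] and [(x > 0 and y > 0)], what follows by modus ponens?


Modus ponens: from (P → Q) and P, infer Q.
P = '(x > 0 and y > 0)' is asserted, and P → Q holds, so Q follows.

xy > 0.


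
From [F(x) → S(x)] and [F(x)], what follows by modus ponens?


Modus ponens: from (P → Q) and P, infer Q.
P = 'F(x)' is asserted, and P → Q holds, so Q follows.

S(x).


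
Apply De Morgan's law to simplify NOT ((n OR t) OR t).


De Morgan: the negation of a disjunction is the conjunction of the negations.
Distribute NOT across OR, flipping it to AND, and negate each literal.

((NOT n) AND (NOT t)) AND (NOT t)


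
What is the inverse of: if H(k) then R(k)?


The inverse of (P → Q) is (¬P → ¬Q). It is equivalent to the converse, not to the original.
Here P = 'H(k)' and Q = 'R(k)'.

If not (H(k)), then not (R(k)).


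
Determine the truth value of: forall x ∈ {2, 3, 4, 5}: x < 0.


Evaluate the predicate on each element: 2:False, 3:False, 4:False, 5:False.
Counterexample x = 2 fails the predicate.

False


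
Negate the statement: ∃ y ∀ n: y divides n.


Negation flips each quantifier (∀↔∃) and negates the inner predicate.
¬(∃ y ∀ n: φ) = ∀ y ∃ n: ¬φ.

∀ y ∃ n: ¬(y divides n)


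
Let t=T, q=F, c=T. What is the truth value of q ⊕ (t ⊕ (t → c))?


Substitute t=T, q=F, c=T:
t → c = T → T = T
t ⊕ (t → c) = T ⊕ T = F
q ⊕ (t ⊕ (t → c)) = F ⊕ F = F

F


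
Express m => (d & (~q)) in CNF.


Step 1: Rewrite m → (d ∧ (¬q)) as ¬m ∨ (d ∧ (¬q)).
Step 2: Distribute ∨ over ∧.

((~m) | d) & ((~m) | (~q))


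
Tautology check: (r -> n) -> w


Build the truth table over {n, r, w}:
n | r | w | φ
-------------
F | F | F | F
T | F | F | F
F | T | F | T
T | T | F | F
F | F | T | T
T | F | T | T
F | T | T | T
T | T | T | T
Counterexample at row 1: with n=F, r=F, w=F, the formula is F.

No, it is not a tautology.


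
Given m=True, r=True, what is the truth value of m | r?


Disjunction is false only when both operands are false.
Substitute: m=True, r=True.
True | True evaluates to True.

True


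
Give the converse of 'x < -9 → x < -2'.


The converse of (P → Q) is (Q → P). It is not in general equivalent to the original.
Here P = 'x < -9' and Q = 'x < -2'.

If x < -2, then x < -9.


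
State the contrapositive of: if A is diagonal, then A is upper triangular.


The contrapositive of (P → Q) is (¬Q → ¬P); it is logically equivalent to the original.
Here P = 'A is diagonal' and Q = 'A is upper triangular'.

If not (A is upper triangular), then not (A is diagonal).


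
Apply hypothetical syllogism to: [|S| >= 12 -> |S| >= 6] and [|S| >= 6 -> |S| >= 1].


Hypothetical syllogism: from (P → Q) and (Q → R), infer (P → R).
Chain the two implications through the shared middle term '|S| >= 6'.

|S| >= 12 -> |S| >= 1


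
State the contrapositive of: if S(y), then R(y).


The contrapositive of (P → Q) is (¬Q → ¬P); it is logically equivalent to the original.
Here P = 'S(y)' and Q = 'R(y)'.

If not (R(y)), then not (S(y)).


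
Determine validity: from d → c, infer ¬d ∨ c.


This matches the form of material implication: the conclusion follows in every model of the premises.

Valid.


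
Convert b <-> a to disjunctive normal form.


Step 1: b ↔ a is true exactly when both agree: (b ∧ a) ∨ (¬b ∧ ¬a).

(b AND a) OR ((NOT b) AND (NOT a))


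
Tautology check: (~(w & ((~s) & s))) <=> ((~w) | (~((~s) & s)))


Build the truth table over {s, w}:
s | w | φ
---------
False | False | True
True | False | True
False | True | True
True | True | True
Every row evaluates to true.

Yes, it is a tautology.


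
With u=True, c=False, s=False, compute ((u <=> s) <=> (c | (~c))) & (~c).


Substitute u=True, c=False, s=False:
u <=> s = True <=> False = False
~c = True
c | (~c) = False | True = True
(u <=> s) <=> (c | (~c)) = False <=> True = False
~c = True
((u <=> s) <=> (c | (~c))) & (~c) = False & True = False

False


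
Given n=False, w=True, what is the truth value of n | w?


Disjunction is false only when both operands are false.
Substitute: n=False, w=True.
False | True evaluates to True.

True


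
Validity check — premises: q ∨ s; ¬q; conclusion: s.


This matches the form of disjunctive syllogism: the conclusion follows in every model of the premises.

Valid.


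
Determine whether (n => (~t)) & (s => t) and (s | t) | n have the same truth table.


Compare truth tables:
n | s | t | φ | ψ
-----------------
False | False | False | True | False
True | False | False | True | True
False | True | False | False | True
True | True | False | False | True
False | False | True | True | True
True | False | True | False | True
False | True | True | True | True
True | True | True | False | True
They differ at row 1 (n=False, s=False, t=False): φ=True but ψ=False.

No, they are not logically equivalent.


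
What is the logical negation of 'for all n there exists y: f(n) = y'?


Negation flips each quantifier (∀↔∃) and negates the inner predicate.
¬(for all n there exists y: φ) = there exists n for all y: ¬φ.

there exists n for all y: NOT(f(n) = y)


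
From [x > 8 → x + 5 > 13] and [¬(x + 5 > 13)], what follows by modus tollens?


Modus tollens: from (P → Q) and ¬Q, infer ¬P.
Q = 'x + 5 > 13' is denied; since P → Q, P must also fail.

Not (x > 8).


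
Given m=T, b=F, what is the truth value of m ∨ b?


Disjunction is false only when both operands are false.
Substitute: m=T, b=F.
T ∨ F evaluates to T.

T


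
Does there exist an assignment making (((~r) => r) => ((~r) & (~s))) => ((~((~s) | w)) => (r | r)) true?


Search for a satisfying assignment over {r, s, w}.
Try r=False, s=False, w=False: the formula evaluates to True.
A satisfying assignment exists.

Satisfiable.


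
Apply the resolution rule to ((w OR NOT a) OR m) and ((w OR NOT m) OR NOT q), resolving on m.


The clauses contain complementary literals m and NOTm.
Resolution eliminates this pair and disjoins the remaining literals (merging duplicates).

((NOT a OR w) OR NOT q)


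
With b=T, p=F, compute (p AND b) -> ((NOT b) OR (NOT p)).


Substitute b=T, p=F:
p AND b = F AND T = F
NOT b = F
NOT p = T
(NOT b) OR (NOT p) = F OR T = T
(p AND b) -> ((NOT b) OR (NOT p)) = F -> T = T

T


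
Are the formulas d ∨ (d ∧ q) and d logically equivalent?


Compare truth tables:
d | q | φ | ψ
-------------
F | F | F | F
T | F | T | T
F | T | F | F
T | T | T | T
The columns φ and ψ agree on every row.

Yes, they are logically equivalent.


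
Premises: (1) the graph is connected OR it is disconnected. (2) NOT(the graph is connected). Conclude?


Disjunctive syllogism: from (P ∨ Q) and ¬P, infer Q.
One disjunct, 'the graph is connected', is ruled out; the other must hold.

it is disconnected


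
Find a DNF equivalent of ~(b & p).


Step 1: Apply De Morgan: ¬(b ∧ p) = ¬b ∨ ¬p.

(~b) | (~p)


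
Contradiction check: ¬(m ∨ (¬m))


Truth table over {m}:
m | φ
-----
F | F
T | F
Every row is false.

Yes, it is a contradiction.


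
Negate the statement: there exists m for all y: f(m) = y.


Negation flips each quantifier (∀↔∃) and negates the inner predicate.
¬(there exists m for all y: φ) = for all m there exists y: ¬φ.

for all m there exists y: NOT(f(m) = y)


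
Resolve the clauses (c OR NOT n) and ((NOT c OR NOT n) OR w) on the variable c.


The clauses contain complementary literals c and NOTc.
Resolution eliminates this pair and disjoins the remaining literals (merging duplicates).

(NOT n OR w)


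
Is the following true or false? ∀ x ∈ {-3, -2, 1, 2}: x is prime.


Evaluate the predicate on each element: -3:F, -2:F, 1:F, 2:T.
Counterexample x = -3 fails the predicate.

F


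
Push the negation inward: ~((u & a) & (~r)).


De Morgan: the negation of a conjunction is the disjunction of the negations.
Distribute ~ across &, flipping it to |, and negate each literal.

((~u) | (~a)) | r


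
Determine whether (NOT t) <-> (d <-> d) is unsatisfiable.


Truth table over {d, t}:
d | t | φ
---------
F | F | T
T | F | T
F | T | F
T | T | F
Satisfying assignment at row 1: d=F, t=F gives T.

No, it is not a contradiction.


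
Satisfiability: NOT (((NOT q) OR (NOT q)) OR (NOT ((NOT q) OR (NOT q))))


Check all 2 assignments over {q}:
q | φ
-----
F | F
T | F
No assignment makes the formula true.

Unsatisfiable.


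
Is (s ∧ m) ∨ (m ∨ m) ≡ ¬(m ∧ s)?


Compare truth tables:
m | s | φ | ψ
-------------
F | F | F | T
T | F | T | T
F | T | F | T
T | T | T | F
They differ at row 1 (m=F, s=F): φ=F but ψ=T.

No, they are not logically equivalent.


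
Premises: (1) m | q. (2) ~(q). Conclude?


Disjunctive syllogism: from (P ∨ Q) and ¬P, infer Q.
One disjunct, 'q', is ruled out; the other must hold.

m


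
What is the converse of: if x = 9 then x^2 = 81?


The converse of (P → Q) is (Q → P). It is not in general equivalent to the original.
Here P = 'x = 9' and Q = 'x^2 = 81'.

If x^2 = 81, then x = 9.


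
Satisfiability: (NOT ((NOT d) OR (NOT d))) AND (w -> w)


Search for a satisfying assignment over {d, w}.
Try d=T, w=F: the formula evaluates to T.
A satisfying assignment exists.

Satisfiable.


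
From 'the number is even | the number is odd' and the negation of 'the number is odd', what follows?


Disjunctive syllogism: from (P ∨ Q) and ¬P, infer Q.
One disjunct, 'the number is odd', is ruled out; the other must hold.

the number is even


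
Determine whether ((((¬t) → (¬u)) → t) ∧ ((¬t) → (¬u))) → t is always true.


Build the truth table over {t, u}:
t | u | φ
---------
F | F | T
T | F | T
F | T | T
T | T | T
Every row evaluates to true.

Yes, it is a tautology.


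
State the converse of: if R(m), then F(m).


The converse of (P → Q) is (Q → P). It is not in general equivalent to the original.
Here P = 'R(m)' and Q = 'F(m)'.

If F(m), then R(m).


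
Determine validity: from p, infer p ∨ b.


This matches the form of disjunction introduction: the conclusion follows in every model of the premises.

Valid.


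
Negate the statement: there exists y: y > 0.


¬(for all x: φ) = there exists x: ¬φ, and ¬(there exists x: φ) = for all x: ¬φ.
Apply to the existential statement.

for all y: NOT(y > 0)


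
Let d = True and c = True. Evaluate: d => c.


Implication is false only when antecedent is true and consequent is false.
Substitute: d=True, c=True.
True => True evaluates to True.

True


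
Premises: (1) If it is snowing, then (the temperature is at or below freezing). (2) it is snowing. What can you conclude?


Modus ponens: from (P → Q) and P, infer Q.
P = 'it is snowing' is asserted, and P → Q holds, so Q follows.

(the temperature is at or below freezing).


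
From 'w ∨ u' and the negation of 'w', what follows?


Disjunctive syllogism: from (P ∨ Q) and ¬P, infer Q.
One disjunct, 'w', is ruled out; the other must hold.

u


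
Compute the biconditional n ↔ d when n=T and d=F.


Biconditional is true when both operands have the same truth value.
Substitute: n=T, d=F.
T ↔ F evaluates to F.

F


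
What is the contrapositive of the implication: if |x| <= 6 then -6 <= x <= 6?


The contrapositive of (P → Q) is (¬Q → ¬P); it is logically equivalent to the original.
Here P = '|x| <= 6' and Q = '-6 <= x <= 6'.

If not (-6 <= x <= 6), then not (|x| <= 6).


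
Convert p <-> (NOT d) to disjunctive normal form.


Step 1: p ↔ (¬d) is true exactly when both agree: (p ∧ (¬d)) ∨ (¬p ∧ ¬(¬d)).
Step 2: Eliminate any double negations (¬¬X = X).

(p AND (NOT d)) OR ((NOT p) AND d)


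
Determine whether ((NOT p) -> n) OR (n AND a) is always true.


Build the truth table over {a, n, p}:
a | n | p | φ
-------------
F | F | F | F
T | F | F | F
F | T | F | T
T | T | F | T
F | F | T | T
T | F | T | T
F | T | T | T
T | T | T | T
Counterexample at row 1: with a=F, n=F, p=F, the formula is F.

No, it is not a tautology.


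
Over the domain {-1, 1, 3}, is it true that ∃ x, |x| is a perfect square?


Evaluate the predicate on each element: -1:T, 1:T, 3:F.
Witness x = -1 satisfies the predicate.

T


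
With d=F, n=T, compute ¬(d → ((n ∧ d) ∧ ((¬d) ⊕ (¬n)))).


Substitute d=F, n=T:
n ∧ d = T ∧ F = F
¬d = T
¬n = F
(¬d) ⊕ (¬n) = T ⊕ F = T
(n ∧ d) ∧ ((¬d) ⊕ (¬n)) = F ∧ T = F
d → ((n ∧ d) ∧ ((¬d) ⊕ (¬n))) = F → F = T
¬(d → ((n ∧ d) ∧ ((¬d) ⊕ (¬n)))) = F

F


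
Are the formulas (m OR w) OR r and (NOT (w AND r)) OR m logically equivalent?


Compare truth tables:
m | r | w | φ | ψ
-----------------
F | F | F | F | T
T | F | F | T | T
F | T | F | T | T
T | T | F | T | T
F | F | T | T | T
T | F | T | T | T
F | T | T | T | F
T | T | T | T | T
They differ at row 1 (m=F, r=F, w=F): φ=F but ψ=T.

No, they are not logically equivalent.


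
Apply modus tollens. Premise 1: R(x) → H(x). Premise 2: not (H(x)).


Modus tollens: from (P → Q) and ¬Q, infer ¬P.
Q = 'H(x)' is denied; since P → Q, P must also fail.

Not (R(x)).


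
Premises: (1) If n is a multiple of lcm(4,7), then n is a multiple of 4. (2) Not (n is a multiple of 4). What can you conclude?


Modus tollens: from (P → Q) and ¬Q, infer ¬P.
Q = 'n is a multiple of 4' is denied; since P → Q, P must also fail.

Not (n is a multiple of lcm(4,7)).


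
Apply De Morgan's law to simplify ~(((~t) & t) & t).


De Morgan: the negation of a conjunction is the disjunction of the negations.
Distribute ~ across &, flipping it to |, and negate each literal.

(t | (~t)) | (~t)


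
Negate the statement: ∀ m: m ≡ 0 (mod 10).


¬(∀ x: φ) = ∃ x: ¬φ, and ¬(∃ x: φ) = ∀ x: ¬φ.
Apply to the universal statement.

∃ m: ¬(m ≡ 0 (mod 10))


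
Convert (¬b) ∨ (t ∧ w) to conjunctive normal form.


Step 1: Distribute ∨ over ∧: (¬b) ∨ (t ∧ w) = ((¬b) ∨ t) ∧ ((¬b) ∨ w).

((¬b) ∨ t) ∧ ((¬b) ∨ w)


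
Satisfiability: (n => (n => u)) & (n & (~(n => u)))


Check all 4 assignments over {n, u}:
n | u | φ
---------
False | False | False
True | False | False
False | True | False
True | True | False
No assignment makes the formula true.

Unsatisfiable.


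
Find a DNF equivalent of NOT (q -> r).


Step 1: Rewrite implication then negate: ¬(¬q ∨ r) = q ∧ ¬r.

q AND (NOT r)


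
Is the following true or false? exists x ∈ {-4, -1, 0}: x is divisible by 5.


Evaluate the predicate on each element: -4:False, -1:False, 0:True.
Witness x = 0 satisfies the predicate.

True


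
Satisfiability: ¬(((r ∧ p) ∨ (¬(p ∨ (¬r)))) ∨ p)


Search for a satisfying assignment over {p, r}.
Try p=F, r=F: the formula evaluates to T.
A satisfying assignment exists.

Satisfiable.


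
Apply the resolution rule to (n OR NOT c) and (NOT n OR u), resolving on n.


The clauses contain complementary literals n and NOTn.
Resolution eliminates this pair and disjoins the remaining literals (merging duplicates).

(NOT c OR u)


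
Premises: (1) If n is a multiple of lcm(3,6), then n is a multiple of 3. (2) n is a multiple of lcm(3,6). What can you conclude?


Modus ponens: from (P → Q) and P, infer Q.
P = 'n is a multiple of lcm(3,6)' is asserted, and P → Q holds, so Q follows.

n is a multiple of 3.


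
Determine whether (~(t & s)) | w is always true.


Build the truth table over {s, t, w}:
s | t | w | φ
-------------
False | False | False | True
True | False | False | True
False | True | False | True
True | True | False | False
False | False | True | True
True | False | True | True
False | True | True | True
True | True | True | True
Counterexample at row 4: with s=True, t=True, w=False, the formula is False.

No, it is not a tautology.


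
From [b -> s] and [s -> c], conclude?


Hypothetical syllogism: from (P → Q) and (Q → R), infer (P → R).
Chain the two implications through the shared middle term 's'.

b -> c


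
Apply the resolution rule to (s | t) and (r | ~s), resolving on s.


The clauses contain complementary literals s and ~s.
Resolution eliminates this pair and disjoins the remaining literals (merging duplicates).

(t | r)


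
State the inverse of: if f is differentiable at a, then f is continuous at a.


The inverse of (P → Q) is (¬P → ¬Q). It is equivalent to the converse, not to the original.
Here P = 'f is differentiable at a' and Q = 'f is continuous at a'.

If not (f is differentiable at a), then not (f is continuous at a).


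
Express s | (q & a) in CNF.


Step 1: Distribute ∨ over ∧: s ∨ (q ∧ a) = (s ∨ q) ∧ (s ∨ a).

(s | q) & (s | a)


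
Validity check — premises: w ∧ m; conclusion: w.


This matches the form of conjunction elimination: the conclusion follows in every model of the premises.

Valid.


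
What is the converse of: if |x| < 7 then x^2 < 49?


The converse of (P → Q) is (Q → P). It is not in general equivalent to the original.
Here P = '|x| < 7' and Q = 'x^2 < 49'.

If x^2 < 49, then |x| < 7.


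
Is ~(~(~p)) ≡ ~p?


Compare truth tables:
p | φ | ψ
---------
False | True | True
True | False | False
The columns φ and ψ agree on every row.

Yes, they are logically equivalent.


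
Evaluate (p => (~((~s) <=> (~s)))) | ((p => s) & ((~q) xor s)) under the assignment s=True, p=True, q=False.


Substitute s=True, p=True, q=False:
~s = False
~s = False
(~s) <=> (~s) = False <=> False = True
~((~s) <=> (~s)) = False
p => (~((~s) <=> (~s))) = True => False = False
p => s = True => True = True
~q = True
(~q) xor s = True xor True = False
(p => s) & ((~q) xor s) = True & False = False
(p => (~((~s) <=> (~s)))) | ((p => s) & ((~q) xor s)) = False | False = False

False


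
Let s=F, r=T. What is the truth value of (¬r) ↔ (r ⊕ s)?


Substitute s=F, r=T:
¬r = F
r ⊕ s = T ⊕ F = T
(¬r) ↔ (r ⊕ s) = F ↔ T = F

F


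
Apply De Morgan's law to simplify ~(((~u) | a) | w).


De Morgan: the negation of a disjunction is the conjunction of the negations.
Distribute ~ across |, flipping it to &, and negate each literal.

(u & (~a)) & (~w)


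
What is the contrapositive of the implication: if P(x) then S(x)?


The contrapositive of (P → Q) is (¬Q → ¬P); it is logically equivalent to the original.
Here P = 'P(x)' and Q = 'S(x)'.

If not (S(x)), then not (P(x)).


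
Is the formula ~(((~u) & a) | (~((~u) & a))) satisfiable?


Check all 4 assignments over {a, u}:
a | u | φ
---------
False | False | False
True | False | False
False | True | False
True | True | False
No assignment makes the formula true.

Unsatisfiable.


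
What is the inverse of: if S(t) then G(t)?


The inverse of (P → Q) is (¬P → ¬Q). It is equivalent to the converse, not to the original.
Here P = 'S(t)' and Q = 'G(t)'.

If not (S(t)), then not (G(t)).


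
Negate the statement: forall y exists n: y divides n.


Negation flips each quantifier (∀↔∃) and negates the inner predicate.
¬(forall y exists n: φ) = exists y forall n: ¬φ.

exists y forall n: ~(y divides n)


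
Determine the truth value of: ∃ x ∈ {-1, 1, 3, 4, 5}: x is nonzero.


Evaluate the predicate on each element: -1:T, 1:T, 3:T, 4:T, 5:T.
Witness x = -1 satisfies the predicate.

T


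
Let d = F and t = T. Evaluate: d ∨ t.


Disjunction is false only when both operands are false.
Substitute: d=F, t=T.
F ∨ T evaluates to T.

T


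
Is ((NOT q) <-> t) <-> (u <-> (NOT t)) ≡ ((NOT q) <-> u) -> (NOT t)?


Compare truth tables:
q | t | u | φ | ψ
-----------------
F | F | F | T | T
T | F | F | F | T
F | T | F | T | T
T | T | F | F | F
F | F | T | F | T
T | F | T | T | T
F | T | T | F | F
T | T | T | T | T
They differ at row 2 (q=T, t=F, u=F): φ=F but ψ=T.

No, they are not logically equivalent.


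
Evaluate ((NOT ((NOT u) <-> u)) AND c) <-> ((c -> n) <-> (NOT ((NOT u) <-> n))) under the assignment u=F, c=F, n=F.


Substitute u=F, c=F, n=F:
NOT u = T
(NOT u) <-> u = T <-> F = F
NOT ((NOT u) <-> u) = T
(NOT ((NOT u) <-> u)) AND c = T AND F = F
c -> n = F -> F = T
NOT u = T
(NOT u) <-> n = T <-> F = F
NOT ((NOT u) <-> n) = T
(c -> n) <-> (NOT ((NOT u) <-> n)) = T <-> T = T
((NOT ((NOT u) <-> u)) AND c) <-> ((c -> n) <-> (NOT ((NOT u) <-> n))) = F <-> T = F

F
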